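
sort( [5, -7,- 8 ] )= [ - 8,-7 , 5 ]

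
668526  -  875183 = -206657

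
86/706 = 43/353 = 0.12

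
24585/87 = 8195/29 = 282.59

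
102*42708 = 4356216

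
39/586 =39/586 = 0.07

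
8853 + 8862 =17715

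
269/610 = 269/610 = 0.44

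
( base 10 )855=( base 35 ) of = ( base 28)12f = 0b1101010111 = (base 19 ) 270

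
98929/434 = 227 + 411/434  =  227.95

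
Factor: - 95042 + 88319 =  - 6723 = - 3^4*83^1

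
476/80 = 5 + 19/20 = 5.95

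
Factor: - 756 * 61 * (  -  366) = 16878456 = 2^3*3^4*7^1*61^2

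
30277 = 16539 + 13738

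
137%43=8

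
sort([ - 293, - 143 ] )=[ - 293,-143]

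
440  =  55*8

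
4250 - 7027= -2777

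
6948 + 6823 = 13771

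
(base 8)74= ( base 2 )111100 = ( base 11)55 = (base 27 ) 26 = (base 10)60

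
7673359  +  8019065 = 15692424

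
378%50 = 28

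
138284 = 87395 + 50889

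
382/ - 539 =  - 382/539= -0.71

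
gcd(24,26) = 2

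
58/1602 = 29/801 = 0.04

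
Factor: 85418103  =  3^1*73^1*97^1*4021^1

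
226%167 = 59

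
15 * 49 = 735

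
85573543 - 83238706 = 2334837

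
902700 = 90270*10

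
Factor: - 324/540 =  - 3^1*5^(  -  1) = - 3/5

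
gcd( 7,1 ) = 1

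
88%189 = 88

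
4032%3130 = 902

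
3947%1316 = 1315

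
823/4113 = 823/4113 = 0.20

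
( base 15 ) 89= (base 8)201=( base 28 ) 4H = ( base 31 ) 45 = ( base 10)129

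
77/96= 77/96 = 0.80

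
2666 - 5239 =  - 2573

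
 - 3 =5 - 8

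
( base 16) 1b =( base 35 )R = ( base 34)r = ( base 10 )27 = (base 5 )102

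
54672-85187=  - 30515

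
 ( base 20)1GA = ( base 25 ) 145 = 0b1011011010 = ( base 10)730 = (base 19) 208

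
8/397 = 8/397 = 0.02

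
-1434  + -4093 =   -  5527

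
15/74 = 15/74 = 0.20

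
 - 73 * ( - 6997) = 510781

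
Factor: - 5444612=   -  2^2*1361153^1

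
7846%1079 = 293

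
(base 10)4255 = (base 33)3tv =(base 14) 179D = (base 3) 12211121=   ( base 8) 10237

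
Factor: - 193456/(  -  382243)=2^4 * 41^( - 1)*107^1 * 113^1* 9323^( - 1)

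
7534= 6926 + 608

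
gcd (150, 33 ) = 3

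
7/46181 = 7/46181 = 0.00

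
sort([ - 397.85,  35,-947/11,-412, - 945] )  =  [ - 945  , - 412, - 397.85, - 947/11, 35] 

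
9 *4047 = 36423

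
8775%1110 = 1005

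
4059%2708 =1351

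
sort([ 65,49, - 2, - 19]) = [ - 19, - 2, 49,65 ] 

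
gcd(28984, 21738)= 7246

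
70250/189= 371 + 131/189  =  371.69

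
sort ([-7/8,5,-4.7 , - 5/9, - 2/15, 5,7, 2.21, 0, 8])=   [ - 4.7, - 7/8, -5/9,-2/15,0, 2.21, 5,5, 7,8] 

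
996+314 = 1310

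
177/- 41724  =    -  59/13908 = - 0.00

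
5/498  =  5/498 =0.01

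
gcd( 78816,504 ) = 24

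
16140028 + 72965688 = 89105716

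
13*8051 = 104663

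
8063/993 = 8063/993 = 8.12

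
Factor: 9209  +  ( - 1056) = 31^1 * 263^1 = 8153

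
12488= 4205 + 8283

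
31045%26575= 4470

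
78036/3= 26012  =  26012.00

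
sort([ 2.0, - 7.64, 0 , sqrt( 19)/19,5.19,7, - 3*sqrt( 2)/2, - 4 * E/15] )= [ -7.64 ,-3*sqrt(2)/2, - 4*E/15, 0, sqrt( 19) /19,2.0,  5.19 , 7]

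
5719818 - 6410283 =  - 690465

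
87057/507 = 171 + 120/169 = 171.71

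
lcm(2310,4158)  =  20790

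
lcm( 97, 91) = 8827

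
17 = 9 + 8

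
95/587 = 95/587 = 0.16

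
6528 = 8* 816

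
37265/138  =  37265/138 = 270.04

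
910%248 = 166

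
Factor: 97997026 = 2^1*48998513^1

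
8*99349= 794792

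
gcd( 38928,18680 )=8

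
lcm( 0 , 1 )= 0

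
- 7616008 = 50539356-58155364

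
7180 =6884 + 296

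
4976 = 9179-4203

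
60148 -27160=32988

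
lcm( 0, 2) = 0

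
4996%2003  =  990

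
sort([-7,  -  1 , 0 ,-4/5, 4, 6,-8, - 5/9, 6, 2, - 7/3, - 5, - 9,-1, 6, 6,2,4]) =[-9,-8,-7, - 5,-7/3, - 1, - 1,-4/5 ,- 5/9, 0, 2, 2, 4, 4 , 6, 6,6,6]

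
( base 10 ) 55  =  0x37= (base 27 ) 21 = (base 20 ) 2f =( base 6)131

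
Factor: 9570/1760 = 87/16 = 2^( - 4) * 3^1 * 29^1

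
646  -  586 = 60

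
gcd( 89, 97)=1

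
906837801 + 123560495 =1030398296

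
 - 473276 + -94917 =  - 568193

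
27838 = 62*449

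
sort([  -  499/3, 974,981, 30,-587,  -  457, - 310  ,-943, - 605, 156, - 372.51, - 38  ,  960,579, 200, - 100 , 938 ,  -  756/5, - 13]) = [ - 943, - 605, - 587  , - 457, - 372.51,- 310,- 499/3, - 756/5,  -  100, - 38, - 13,30,156, 200,579,938,960,974, 981 ]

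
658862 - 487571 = 171291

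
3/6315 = 1/2105 = 0.00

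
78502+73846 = 152348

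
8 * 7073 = 56584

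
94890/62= 1530 +15/31=1530.48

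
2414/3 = 804 + 2/3 = 804.67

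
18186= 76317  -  58131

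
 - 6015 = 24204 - 30219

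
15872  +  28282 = 44154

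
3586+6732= 10318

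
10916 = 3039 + 7877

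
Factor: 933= 3^1*311^1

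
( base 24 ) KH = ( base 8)761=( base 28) HL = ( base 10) 497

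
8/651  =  8/651 = 0.01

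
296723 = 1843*161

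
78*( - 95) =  - 7410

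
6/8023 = 6/8023 = 0.00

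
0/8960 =0 = 0.00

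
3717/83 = 3717/83 = 44.78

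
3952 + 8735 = 12687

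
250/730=25/73 = 0.34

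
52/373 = 52/373 = 0.14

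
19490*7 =136430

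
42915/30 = 1430 + 1/2 = 1430.50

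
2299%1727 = 572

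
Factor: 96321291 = 3^1 * 11^1*97^1*30091^1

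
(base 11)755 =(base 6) 4111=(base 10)907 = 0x38b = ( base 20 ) 257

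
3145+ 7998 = 11143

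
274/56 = 4 + 25/28 = 4.89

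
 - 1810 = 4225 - 6035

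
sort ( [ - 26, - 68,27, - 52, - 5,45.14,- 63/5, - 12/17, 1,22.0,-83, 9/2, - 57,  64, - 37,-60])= [  -  83, - 68,- 60, - 57, - 52, - 37, - 26, - 63/5, - 5, - 12/17,1, 9/2, 22.0, 27, 45.14,64] 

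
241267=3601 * 67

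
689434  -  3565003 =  - 2875569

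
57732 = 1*57732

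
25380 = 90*282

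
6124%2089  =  1946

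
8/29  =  8/29 = 0.28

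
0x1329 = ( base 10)4905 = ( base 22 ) A2L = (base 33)4gl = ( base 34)489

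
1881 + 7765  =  9646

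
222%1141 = 222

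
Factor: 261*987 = 257607 = 3^3*7^1*29^1*47^1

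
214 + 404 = 618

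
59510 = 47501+12009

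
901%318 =265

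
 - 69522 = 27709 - 97231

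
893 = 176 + 717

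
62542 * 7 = 437794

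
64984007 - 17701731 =47282276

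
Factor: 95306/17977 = 2^1* 17977^( - 1)*47653^1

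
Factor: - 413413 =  - 7^2*11^1*13^1 * 59^1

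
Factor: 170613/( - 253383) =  - 639/949=- 3^2 * 13^( - 1) * 71^1 * 73^( -1)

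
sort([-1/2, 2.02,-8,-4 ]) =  [ - 8, - 4, - 1/2, 2.02 ]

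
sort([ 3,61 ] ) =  [ 3, 61]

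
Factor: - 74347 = -7^1*13^1 * 19^1 * 43^1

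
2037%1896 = 141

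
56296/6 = 28148/3 = 9382.67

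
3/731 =3/731 = 0.00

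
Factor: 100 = 2^2 * 5^2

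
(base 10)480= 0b111100000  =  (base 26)IC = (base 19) 165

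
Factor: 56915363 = 23^1*569^1 * 4349^1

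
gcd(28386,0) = 28386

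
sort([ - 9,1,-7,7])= [-9, - 7, 1,  7 ] 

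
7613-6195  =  1418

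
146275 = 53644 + 92631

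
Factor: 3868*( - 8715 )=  - 33709620=-2^2*3^1*5^1*7^1 *83^1*967^1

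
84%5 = 4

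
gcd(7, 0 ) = 7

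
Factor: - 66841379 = -11^1*47^1*129287^1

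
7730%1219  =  416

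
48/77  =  48/77 = 0.62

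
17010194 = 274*62081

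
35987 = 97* 371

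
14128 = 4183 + 9945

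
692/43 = 692/43 = 16.09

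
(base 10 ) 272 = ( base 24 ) B8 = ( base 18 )F2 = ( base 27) A2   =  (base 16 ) 110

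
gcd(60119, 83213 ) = 1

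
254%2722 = 254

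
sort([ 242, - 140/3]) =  [ - 140/3, 242 ]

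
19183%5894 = 1501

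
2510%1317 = 1193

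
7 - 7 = 0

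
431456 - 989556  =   - 558100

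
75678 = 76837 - 1159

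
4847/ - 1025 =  - 4847/1025 = - 4.73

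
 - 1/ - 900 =1/900 = 0.00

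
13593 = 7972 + 5621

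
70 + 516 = 586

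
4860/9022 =2430/4511 = 0.54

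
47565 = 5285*9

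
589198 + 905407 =1494605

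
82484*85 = 7011140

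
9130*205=1871650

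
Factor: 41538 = 2^1*3^1 * 7^1*23^1*43^1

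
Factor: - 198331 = - 7^1 *29^1 *977^1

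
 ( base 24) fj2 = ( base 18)1a18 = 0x238a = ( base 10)9098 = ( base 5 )242343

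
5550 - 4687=863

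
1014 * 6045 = 6129630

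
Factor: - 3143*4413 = -13870059 = - 3^1*7^1*449^1*1471^1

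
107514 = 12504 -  -95010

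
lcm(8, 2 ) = 8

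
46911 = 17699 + 29212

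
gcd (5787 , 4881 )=3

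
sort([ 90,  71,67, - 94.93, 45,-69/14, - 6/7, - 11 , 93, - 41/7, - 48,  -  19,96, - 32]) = [ - 94.93, - 48, -32, - 19 , -11, - 41/7, - 69/14, - 6/7, 45, 67,71, 90, 93 , 96] 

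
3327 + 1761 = 5088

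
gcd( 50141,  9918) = 551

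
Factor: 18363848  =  2^3*2295481^1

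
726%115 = 36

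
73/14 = 5 + 3/14  =  5.21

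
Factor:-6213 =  - 3^1*19^1 * 109^1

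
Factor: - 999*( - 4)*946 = 2^3*3^3*11^1*37^1*43^1 = 3780216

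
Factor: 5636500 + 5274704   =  10911204 = 2^2*3^2*303089^1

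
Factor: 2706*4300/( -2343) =-352600/71  =  - 2^3*5^2*41^1*43^1*71^(-1 )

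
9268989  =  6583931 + 2685058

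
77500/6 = 38750/3 = 12916.67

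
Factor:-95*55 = -5225  =  - 5^2*11^1*19^1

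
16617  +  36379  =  52996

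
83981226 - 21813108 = 62168118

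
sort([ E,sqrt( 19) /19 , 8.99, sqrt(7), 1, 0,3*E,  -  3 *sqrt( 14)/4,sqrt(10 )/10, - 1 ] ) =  [ - 3*sqrt(14)/4,  -  1, 0,  sqrt(19 )/19, sqrt( 10)/10, 1, sqrt(7), E, 3 * E, 8.99 ] 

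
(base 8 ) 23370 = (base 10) 9976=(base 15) 2E51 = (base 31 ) ABP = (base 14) 38c8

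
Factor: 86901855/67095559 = 3^1*5^1*157^1*36901^1*67095559^( -1)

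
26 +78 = 104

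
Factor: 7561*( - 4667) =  -13^1*359^1*7561^1 = - 35287187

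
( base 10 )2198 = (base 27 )30B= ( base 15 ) 9b8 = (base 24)3je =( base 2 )100010010110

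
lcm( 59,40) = 2360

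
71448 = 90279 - 18831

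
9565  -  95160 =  - 85595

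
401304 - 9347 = 391957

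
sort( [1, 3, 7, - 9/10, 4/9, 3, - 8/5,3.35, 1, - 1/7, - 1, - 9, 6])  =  [ - 9, - 8/5, - 1, - 9/10, - 1/7,4/9, 1,  1, 3, 3 , 3.35,6, 7]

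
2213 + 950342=952555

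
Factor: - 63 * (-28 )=2^2 * 3^2*7^2 = 1764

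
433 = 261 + 172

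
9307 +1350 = 10657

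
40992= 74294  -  33302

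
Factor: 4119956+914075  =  5034031 = 19^1*264949^1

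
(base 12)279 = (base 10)381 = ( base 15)1A6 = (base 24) FL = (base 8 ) 575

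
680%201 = 77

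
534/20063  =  534/20063 = 0.03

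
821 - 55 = 766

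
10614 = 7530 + 3084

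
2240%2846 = 2240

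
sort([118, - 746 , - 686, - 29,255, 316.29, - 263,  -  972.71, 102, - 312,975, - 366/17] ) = [ - 972.71,  -  746, - 686,-312, - 263,-29,  -  366/17, 102, 118,255,  316.29, 975 ]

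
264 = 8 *33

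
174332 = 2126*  82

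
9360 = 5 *1872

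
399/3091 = 399/3091 =0.13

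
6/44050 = 3/22025= 0.00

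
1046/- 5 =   -  1046/5 = -209.20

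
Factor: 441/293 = 3^2*7^2*293^(- 1)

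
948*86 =81528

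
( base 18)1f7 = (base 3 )211021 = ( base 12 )421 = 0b1001011001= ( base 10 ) 601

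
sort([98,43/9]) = [ 43/9,98]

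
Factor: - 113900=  - 2^2  *  5^2*17^1*67^1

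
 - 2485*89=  - 221165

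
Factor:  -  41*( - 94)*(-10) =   -  38540 =- 2^2*5^1*41^1*47^1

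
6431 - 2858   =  3573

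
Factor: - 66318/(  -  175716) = 2^( - 1) * 3^( - 2)*7^1*1579^1*1627^( - 1 ) = 11053/29286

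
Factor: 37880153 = 263^1*144031^1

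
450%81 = 45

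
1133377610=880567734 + 252809876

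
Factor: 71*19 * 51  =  3^1*17^1*19^1*71^1=68799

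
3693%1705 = 283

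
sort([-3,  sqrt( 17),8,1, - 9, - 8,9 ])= [ - 9, - 8, - 3,1,  sqrt( 17),8,9 ]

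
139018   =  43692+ 95326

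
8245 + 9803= 18048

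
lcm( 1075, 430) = 2150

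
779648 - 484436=295212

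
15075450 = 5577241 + 9498209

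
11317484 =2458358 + 8859126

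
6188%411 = 23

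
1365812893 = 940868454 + 424944439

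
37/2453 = 37/2453  =  0.02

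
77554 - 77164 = 390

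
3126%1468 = 190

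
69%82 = 69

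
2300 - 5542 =  -  3242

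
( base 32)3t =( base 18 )6h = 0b1111101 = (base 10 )125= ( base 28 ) 4d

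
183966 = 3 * 61322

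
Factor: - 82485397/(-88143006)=2^(  -  1)*3^( - 1) * 7^(  -  1)*29^(- 1)*72367^( - 1)*82485397^1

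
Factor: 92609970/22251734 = 3^1 * 5^1*113^(-1 )* 98459^( - 1) * 3086999^1 = 46304985/11125867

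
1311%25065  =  1311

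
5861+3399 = 9260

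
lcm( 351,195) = 1755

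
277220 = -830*(  -  334 )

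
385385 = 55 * 7007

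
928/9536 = 29/298 = 0.10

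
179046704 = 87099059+91947645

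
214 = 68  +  146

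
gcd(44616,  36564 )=132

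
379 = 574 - 195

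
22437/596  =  37  +  385/596  =  37.65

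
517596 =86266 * 6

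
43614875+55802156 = 99417031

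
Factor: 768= 2^8*3^1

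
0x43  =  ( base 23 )2l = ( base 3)2111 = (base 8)103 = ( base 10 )67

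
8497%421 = 77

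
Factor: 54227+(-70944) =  - 16717 = -73^1*229^1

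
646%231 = 184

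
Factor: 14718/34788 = 11/26=   2^( - 1)*11^1*13^( - 1)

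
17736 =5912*3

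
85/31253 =85/31253 = 0.00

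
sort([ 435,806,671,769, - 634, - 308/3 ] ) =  [ - 634,- 308/3,435,671,769,806]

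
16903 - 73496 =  -56593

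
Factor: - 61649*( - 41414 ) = 2553131686 = 2^1 * 7^1*8807^1*20707^1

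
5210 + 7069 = 12279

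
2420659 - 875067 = 1545592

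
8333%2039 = 177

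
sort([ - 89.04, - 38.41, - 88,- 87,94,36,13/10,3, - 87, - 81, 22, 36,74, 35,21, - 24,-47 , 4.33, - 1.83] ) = [-89.04, - 88, - 87 , - 87, - 81  , - 47, - 38.41,-24, - 1.83,13/10,  3,4.33,21 , 22,  35, 36,36,74, 94] 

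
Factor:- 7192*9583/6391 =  - 9845848/913 = - 2^3 * 11^( - 1 )*29^1 * 31^1*37^2*83^( - 1)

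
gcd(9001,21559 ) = 1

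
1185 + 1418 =2603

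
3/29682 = 1/9894= 0.00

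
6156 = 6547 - 391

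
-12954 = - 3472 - 9482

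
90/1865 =18/373 = 0.05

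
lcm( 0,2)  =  0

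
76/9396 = 19/2349= 0.01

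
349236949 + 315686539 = 664923488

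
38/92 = 19/46 = 0.41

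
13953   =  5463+8490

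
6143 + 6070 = 12213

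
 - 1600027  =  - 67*23881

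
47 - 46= 1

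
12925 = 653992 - 641067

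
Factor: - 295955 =  -  5^1*11^1*5381^1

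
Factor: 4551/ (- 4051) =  - 3^1*37^1*41^1*4051^( - 1) 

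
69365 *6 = 416190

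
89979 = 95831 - 5852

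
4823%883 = 408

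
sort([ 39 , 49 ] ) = [ 39,49]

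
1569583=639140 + 930443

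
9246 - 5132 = 4114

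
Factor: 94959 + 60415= 2^1*77687^1 = 155374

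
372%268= 104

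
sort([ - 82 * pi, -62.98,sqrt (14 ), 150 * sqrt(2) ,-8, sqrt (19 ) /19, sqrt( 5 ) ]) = [ - 82*pi,- 62.98, - 8,sqrt( 19 ) /19, sqrt(5 ), sqrt ( 14),  150* sqrt(2) ] 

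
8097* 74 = 599178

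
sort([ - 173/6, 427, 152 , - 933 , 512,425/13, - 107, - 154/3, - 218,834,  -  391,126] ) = [  -  933, - 391, - 218 , -107,- 154/3, - 173/6, 425/13,  126,  152, 427,512, 834] 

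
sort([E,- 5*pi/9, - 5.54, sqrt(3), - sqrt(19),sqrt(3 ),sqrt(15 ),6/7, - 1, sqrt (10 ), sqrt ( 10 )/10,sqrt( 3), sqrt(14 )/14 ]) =[-5.54, - sqrt(19), - 5*pi/9, - 1, sqrt(14)/14,sqrt( 10)/10,6/7, sqrt( 3),sqrt ( 3 ),sqrt(3),E, sqrt( 10),sqrt(15)]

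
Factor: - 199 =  - 199^1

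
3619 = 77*47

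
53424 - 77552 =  - 24128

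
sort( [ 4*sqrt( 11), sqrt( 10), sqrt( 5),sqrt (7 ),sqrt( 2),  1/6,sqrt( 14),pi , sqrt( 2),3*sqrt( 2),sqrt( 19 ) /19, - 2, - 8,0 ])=[ - 8, - 2,0, 1/6,sqrt (19)/19,sqrt( 2), sqrt( 2) , sqrt(5),sqrt(7 ),pi,sqrt( 10), sqrt( 14), 3*sqrt( 2),4*sqrt( 11)] 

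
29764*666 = 19822824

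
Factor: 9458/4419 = 2^1*3^( - 2)*491^(- 1)*4729^1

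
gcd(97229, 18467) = 1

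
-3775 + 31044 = 27269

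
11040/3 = 3680 = 3680.00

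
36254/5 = 7250 + 4/5 = 7250.80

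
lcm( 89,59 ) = 5251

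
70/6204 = 35/3102 = 0.01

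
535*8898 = 4760430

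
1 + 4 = 5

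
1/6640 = 1/6640 = 0.00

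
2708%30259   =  2708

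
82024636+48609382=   130634018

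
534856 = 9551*56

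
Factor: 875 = 5^3*7^1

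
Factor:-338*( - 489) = 165282 = 2^1 *3^1*13^2*163^1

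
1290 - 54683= - 53393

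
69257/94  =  736 + 73/94 = 736.78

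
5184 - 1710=3474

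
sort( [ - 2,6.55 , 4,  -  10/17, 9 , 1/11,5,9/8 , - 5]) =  [ - 5, - 2, - 10/17 , 1/11,9/8,4, 5, 6.55,9] 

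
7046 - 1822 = 5224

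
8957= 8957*1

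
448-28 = 420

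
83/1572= 83/1572 = 0.05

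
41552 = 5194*8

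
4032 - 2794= 1238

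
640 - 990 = -350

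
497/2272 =7/32 = 0.22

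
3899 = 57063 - 53164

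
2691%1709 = 982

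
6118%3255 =2863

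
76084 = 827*92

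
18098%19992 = 18098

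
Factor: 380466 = 2^1*3^2*23^1 *919^1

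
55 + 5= 60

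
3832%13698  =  3832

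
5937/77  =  5937/77 = 77.10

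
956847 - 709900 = 246947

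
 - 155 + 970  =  815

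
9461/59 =160+21/59=160.36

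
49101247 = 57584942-8483695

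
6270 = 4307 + 1963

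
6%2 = 0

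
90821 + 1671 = 92492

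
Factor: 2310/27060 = 7/82 = 2^( - 1 )*7^1 *41^( - 1 )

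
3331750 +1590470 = 4922220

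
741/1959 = 247/653 = 0.38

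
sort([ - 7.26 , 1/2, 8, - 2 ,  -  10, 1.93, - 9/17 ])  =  [ - 10,-7.26 , - 2, - 9/17,1/2, 1.93 , 8 ]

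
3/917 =3/917 = 0.00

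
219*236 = 51684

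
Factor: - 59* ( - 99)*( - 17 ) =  - 99297 = - 3^2*11^1 * 17^1*59^1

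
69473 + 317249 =386722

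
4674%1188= 1110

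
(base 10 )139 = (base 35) 3Y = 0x8B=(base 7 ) 256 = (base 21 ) 6d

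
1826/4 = 913/2 = 456.50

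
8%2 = 0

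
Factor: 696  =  2^3*3^1*29^1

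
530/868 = 265/434 = 0.61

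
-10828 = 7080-17908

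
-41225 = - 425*97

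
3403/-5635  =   - 3403/5635 =- 0.60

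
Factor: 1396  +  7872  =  9268 = 2^2*7^1  *  331^1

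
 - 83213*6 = - 499278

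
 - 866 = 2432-3298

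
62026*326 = 20220476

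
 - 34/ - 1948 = 17/974 = 0.02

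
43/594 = 43/594 = 0.07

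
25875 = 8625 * 3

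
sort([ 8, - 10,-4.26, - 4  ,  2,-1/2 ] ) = [ -10, - 4.26, - 4, - 1/2, 2, 8] 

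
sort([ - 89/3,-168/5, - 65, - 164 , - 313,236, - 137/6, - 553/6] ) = [  -  313, - 164 ,-553/6 ,-65 , - 168/5, - 89/3, - 137/6 , 236]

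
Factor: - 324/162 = -2^1 = - 2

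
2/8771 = 2/8771 = 0.00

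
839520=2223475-1383955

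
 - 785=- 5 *157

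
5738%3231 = 2507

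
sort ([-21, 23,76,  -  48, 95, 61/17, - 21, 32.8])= [ -48, - 21, - 21, 61/17, 23, 32.8, 76,  95 ] 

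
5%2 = 1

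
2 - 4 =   -  2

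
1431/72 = 159/8 =19.88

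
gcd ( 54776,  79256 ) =8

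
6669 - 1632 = 5037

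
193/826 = 193/826 = 0.23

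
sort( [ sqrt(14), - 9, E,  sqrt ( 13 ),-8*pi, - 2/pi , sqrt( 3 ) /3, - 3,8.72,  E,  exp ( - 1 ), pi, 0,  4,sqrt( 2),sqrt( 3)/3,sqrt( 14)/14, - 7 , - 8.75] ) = [-8*pi, - 9,-8.75, - 7, - 3,-2/pi,0,sqrt( 14)/14, exp( - 1 ), sqrt( 3)/3,sqrt( 3)/3,sqrt ( 2 ), E, E, pi,sqrt(13 ), sqrt( 14 ),  4,  8.72]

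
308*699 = 215292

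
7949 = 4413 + 3536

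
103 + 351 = 454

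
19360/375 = 3872/75 = 51.63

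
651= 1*651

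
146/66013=146/66013 = 0.00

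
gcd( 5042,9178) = 2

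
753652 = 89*8468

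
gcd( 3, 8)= 1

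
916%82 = 14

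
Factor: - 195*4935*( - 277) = 3^2*5^2 * 7^1*13^1 * 47^1 * 277^1 = 266564025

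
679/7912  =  679/7912= 0.09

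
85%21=1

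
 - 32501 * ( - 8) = 260008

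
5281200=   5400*978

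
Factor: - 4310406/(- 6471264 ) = 2^( - 4) * 3^1 *43^1*5569^1*67409^(-1)=718401/1078544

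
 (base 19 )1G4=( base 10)669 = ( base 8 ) 1235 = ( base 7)1644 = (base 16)29D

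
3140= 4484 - 1344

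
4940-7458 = -2518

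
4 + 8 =12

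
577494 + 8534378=9111872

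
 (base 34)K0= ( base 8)1250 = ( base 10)680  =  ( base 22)18k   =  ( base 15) 305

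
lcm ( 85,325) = 5525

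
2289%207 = 12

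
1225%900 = 325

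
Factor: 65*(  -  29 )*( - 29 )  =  54665 = 5^1*13^1*29^2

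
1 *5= 5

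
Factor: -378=-2^1*3^3 * 7^1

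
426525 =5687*75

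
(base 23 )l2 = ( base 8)745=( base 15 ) 225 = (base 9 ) 588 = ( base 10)485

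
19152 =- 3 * ( - 6384)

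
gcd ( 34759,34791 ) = 1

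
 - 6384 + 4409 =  - 1975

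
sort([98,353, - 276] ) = [-276, 98,353]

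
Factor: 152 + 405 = 557 = 557^1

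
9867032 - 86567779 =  - 76700747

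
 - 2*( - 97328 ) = 194656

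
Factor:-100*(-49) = 4900=2^2 * 5^2*7^2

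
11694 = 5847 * 2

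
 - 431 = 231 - 662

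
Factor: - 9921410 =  - 2^1*5^1 * 992141^1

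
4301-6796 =  -  2495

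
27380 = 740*37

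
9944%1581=458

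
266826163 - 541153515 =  - 274327352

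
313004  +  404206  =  717210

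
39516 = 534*74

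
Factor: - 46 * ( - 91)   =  4186= 2^1* 7^1*13^1 * 23^1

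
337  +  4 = 341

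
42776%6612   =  3104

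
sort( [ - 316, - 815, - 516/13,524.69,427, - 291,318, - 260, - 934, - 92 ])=[ - 934, - 815  , - 316, - 291, - 260, - 92, - 516/13, 318 , 427,524.69] 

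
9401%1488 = 473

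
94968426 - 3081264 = 91887162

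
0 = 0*7266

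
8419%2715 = 274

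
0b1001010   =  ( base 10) 74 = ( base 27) 2k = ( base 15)4E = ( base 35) 24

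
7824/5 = 7824/5 = 1564.80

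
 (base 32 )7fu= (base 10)7678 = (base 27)aea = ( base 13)3658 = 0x1DFE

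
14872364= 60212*247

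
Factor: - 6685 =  - 5^1*7^1*191^1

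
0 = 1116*0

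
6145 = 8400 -2255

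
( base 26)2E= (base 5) 231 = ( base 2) 1000010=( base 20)36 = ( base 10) 66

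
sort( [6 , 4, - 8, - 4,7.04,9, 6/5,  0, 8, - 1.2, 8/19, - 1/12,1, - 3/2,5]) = [ - 8, - 4, - 3/2, -1.2 , - 1/12, 0, 8/19, 1,6/5,4, 5, 6, 7.04 , 8, 9]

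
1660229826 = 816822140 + 843407686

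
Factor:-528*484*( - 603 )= 154097856 = 2^6*3^3*11^3* 67^1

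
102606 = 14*7329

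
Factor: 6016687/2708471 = 1129^ ( - 1 )*2399^ ( - 1)*6016687^1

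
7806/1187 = 7806/1187 = 6.58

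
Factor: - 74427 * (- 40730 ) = 3031411710 = 2^1 * 3^1*5^1*4073^1*24809^1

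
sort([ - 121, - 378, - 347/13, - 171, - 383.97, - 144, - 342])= [ - 383.97,-378, - 342, - 171, -144, - 121, - 347/13 ]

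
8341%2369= 1234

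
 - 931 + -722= - 1653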